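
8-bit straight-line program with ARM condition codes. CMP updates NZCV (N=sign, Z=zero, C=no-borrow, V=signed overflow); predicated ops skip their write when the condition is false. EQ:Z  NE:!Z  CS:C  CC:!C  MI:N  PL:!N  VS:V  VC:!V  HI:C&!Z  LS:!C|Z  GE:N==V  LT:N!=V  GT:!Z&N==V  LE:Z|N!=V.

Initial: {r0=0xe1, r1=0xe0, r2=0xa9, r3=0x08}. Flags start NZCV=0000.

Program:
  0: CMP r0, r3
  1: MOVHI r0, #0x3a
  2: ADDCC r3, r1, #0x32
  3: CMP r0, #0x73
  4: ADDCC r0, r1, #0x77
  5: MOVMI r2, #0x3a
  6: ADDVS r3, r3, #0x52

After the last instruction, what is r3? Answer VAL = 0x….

0: ✓ CMP  NZCV=1010
1: ✓ MOVHI  r0←0x3a
2: · ADDCC
3: ✓ CMP  NZCV=1000
4: ✓ ADDCC  r0←0x57
5: ✓ MOVMI  r2←0x3a
6: · ADDVS

VAL = 0x08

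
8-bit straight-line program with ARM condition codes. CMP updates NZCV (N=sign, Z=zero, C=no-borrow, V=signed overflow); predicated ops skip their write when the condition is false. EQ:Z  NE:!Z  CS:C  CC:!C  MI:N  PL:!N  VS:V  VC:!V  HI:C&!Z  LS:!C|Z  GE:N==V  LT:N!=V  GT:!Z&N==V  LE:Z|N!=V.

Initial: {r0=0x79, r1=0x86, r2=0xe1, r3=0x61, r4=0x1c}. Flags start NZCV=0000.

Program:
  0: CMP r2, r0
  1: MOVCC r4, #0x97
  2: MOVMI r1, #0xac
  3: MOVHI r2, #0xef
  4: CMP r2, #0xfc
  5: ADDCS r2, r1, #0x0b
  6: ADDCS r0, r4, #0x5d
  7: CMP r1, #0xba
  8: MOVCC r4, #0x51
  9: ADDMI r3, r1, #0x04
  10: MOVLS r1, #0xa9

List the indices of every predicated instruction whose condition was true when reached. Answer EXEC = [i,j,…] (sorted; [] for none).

EXEC = [3,8,9,10]

0: ✓ CMP  NZCV=0011
1: · MOVCC
2: · MOVMI
3: ✓ MOVHI  r2←0xef
4: ✓ CMP  NZCV=1000
5: · ADDCS
6: · ADDCS
7: ✓ CMP  NZCV=1000
8: ✓ MOVCC  r4←0x51
9: ✓ ADDMI  r3←0x8a
10: ✓ MOVLS  r1←0xa9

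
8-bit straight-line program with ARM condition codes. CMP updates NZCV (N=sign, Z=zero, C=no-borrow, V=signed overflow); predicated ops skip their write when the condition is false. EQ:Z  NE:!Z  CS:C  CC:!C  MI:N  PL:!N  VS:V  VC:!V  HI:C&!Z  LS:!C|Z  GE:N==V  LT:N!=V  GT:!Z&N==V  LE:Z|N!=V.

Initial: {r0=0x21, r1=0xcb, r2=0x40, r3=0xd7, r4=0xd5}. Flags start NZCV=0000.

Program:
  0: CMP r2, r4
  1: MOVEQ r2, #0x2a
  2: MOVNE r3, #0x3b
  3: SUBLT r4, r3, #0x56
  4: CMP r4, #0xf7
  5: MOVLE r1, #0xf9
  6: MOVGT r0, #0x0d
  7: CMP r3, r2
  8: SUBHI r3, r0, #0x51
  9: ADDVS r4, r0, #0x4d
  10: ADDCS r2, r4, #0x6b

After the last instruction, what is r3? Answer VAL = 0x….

[0] flags=0000 → (cmp)
[1] flags=0000 EQ?F → skip
[2] flags=0000 NE?T → r3=0x3b
[3] flags=0000 LT?F → skip
[4] flags=1000 → (cmp)
[5] flags=1000 LE?T → r1=0xf9
[6] flags=1000 GT?F → skip
[7] flags=1000 → (cmp)
[8] flags=1000 HI?F → skip
[9] flags=1000 VS?F → skip
[10] flags=1000 CS?F → skip

VAL = 0x3b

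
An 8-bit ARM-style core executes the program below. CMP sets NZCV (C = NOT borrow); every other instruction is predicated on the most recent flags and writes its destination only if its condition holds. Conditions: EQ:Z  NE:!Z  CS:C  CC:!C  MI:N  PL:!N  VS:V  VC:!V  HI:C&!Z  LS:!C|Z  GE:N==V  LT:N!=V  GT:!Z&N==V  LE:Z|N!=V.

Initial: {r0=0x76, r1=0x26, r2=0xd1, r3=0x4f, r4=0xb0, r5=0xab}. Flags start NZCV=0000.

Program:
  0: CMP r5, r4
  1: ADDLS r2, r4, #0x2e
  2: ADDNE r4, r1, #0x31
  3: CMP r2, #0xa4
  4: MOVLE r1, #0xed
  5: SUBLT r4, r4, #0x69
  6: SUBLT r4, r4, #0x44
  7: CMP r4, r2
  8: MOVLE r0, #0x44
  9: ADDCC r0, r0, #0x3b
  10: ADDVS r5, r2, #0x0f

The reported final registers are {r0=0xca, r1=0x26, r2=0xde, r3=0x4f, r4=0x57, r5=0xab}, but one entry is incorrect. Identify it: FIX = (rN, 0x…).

[0] flags=1000 → (cmp)
[1] flags=1000 LS?T → r2=0xde
[2] flags=1000 NE?T → r4=0x57
[3] flags=0010 → (cmp)
[4] flags=0010 LE?F → skip
[5] flags=0010 LT?F → skip
[6] flags=0010 LT?F → skip
[7] flags=0000 → (cmp)
[8] flags=0000 LE?F → skip
[9] flags=0000 CC?T → r0=0xb1
[10] flags=0000 VS?F → skip

FIX = (r0, 0xb1)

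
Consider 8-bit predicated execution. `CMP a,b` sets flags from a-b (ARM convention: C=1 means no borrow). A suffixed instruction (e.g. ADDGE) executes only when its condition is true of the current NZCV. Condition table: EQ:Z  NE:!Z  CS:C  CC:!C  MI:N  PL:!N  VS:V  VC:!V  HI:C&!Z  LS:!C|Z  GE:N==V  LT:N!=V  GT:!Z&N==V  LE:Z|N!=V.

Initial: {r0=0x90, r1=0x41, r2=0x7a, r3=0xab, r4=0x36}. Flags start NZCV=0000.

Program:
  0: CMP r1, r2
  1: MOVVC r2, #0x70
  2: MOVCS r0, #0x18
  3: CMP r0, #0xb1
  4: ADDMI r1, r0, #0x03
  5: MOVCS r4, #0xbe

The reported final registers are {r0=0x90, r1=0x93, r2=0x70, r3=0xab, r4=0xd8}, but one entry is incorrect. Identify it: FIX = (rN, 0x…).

FIX = (r4, 0x36)

[0] flags=1000 → (cmp)
[1] flags=1000 VC?T → r2=0x70
[2] flags=1000 CS?F → skip
[3] flags=1000 → (cmp)
[4] flags=1000 MI?T → r1=0x93
[5] flags=1000 CS?F → skip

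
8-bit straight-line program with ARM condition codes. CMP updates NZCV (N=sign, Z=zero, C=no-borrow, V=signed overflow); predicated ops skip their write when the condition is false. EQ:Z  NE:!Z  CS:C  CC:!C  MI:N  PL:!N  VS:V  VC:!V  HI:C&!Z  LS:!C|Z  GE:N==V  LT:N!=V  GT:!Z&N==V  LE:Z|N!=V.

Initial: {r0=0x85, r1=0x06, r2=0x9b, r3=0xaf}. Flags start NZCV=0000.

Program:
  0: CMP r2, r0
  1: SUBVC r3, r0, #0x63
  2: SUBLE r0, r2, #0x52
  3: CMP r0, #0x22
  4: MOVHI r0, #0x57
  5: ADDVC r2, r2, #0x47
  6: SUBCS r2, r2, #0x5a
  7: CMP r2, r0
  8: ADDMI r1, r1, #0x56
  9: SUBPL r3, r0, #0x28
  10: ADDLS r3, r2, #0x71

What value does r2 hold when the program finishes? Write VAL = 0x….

0: ✓ CMP  NZCV=0010
1: ✓ SUBVC  r3←0x22
2: · SUBLE
3: ✓ CMP  NZCV=0011
4: ✓ MOVHI  r0←0x57
5: · ADDVC
6: ✓ SUBCS  r2←0x41
7: ✓ CMP  NZCV=1000
8: ✓ ADDMI  r1←0x5c
9: · SUBPL
10: ✓ ADDLS  r3←0xb2

VAL = 0x41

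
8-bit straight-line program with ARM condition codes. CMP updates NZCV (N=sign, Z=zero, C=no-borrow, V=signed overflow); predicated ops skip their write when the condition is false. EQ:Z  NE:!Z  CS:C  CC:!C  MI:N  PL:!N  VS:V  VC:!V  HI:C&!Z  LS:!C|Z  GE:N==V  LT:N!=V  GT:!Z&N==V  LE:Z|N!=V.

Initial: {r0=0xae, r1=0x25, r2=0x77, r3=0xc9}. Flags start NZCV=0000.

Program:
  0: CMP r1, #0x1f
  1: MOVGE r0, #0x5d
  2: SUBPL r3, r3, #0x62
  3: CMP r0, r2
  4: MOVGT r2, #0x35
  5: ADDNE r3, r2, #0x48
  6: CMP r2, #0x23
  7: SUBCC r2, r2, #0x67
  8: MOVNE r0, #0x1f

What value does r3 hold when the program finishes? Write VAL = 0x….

VAL = 0xbf

0: ✓ CMP  NZCV=0010
1: ✓ MOVGE  r0←0x5d
2: ✓ SUBPL  r3←0x67
3: ✓ CMP  NZCV=1000
4: · MOVGT
5: ✓ ADDNE  r3←0xbf
6: ✓ CMP  NZCV=0010
7: · SUBCC
8: ✓ MOVNE  r0←0x1f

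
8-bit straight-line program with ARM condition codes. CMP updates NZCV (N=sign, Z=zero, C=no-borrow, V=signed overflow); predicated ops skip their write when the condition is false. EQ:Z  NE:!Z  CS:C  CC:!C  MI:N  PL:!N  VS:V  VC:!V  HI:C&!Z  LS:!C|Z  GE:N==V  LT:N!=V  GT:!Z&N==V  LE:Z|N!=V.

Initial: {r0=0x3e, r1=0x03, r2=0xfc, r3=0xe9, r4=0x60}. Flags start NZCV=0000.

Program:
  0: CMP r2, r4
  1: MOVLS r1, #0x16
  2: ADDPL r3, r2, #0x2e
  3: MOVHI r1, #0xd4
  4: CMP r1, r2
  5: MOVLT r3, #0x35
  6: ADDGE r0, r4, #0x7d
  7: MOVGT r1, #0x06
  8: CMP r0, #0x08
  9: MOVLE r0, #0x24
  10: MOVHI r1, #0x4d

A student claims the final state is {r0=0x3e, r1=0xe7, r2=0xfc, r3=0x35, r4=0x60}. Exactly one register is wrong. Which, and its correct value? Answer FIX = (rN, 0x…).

[0] flags=1010 → (cmp)
[1] flags=1010 LS?F → skip
[2] flags=1010 PL?F → skip
[3] flags=1010 HI?T → r1=0xd4
[4] flags=1000 → (cmp)
[5] flags=1000 LT?T → r3=0x35
[6] flags=1000 GE?F → skip
[7] flags=1000 GT?F → skip
[8] flags=0010 → (cmp)
[9] flags=0010 LE?F → skip
[10] flags=0010 HI?T → r1=0x4d

FIX = (r1, 0x4d)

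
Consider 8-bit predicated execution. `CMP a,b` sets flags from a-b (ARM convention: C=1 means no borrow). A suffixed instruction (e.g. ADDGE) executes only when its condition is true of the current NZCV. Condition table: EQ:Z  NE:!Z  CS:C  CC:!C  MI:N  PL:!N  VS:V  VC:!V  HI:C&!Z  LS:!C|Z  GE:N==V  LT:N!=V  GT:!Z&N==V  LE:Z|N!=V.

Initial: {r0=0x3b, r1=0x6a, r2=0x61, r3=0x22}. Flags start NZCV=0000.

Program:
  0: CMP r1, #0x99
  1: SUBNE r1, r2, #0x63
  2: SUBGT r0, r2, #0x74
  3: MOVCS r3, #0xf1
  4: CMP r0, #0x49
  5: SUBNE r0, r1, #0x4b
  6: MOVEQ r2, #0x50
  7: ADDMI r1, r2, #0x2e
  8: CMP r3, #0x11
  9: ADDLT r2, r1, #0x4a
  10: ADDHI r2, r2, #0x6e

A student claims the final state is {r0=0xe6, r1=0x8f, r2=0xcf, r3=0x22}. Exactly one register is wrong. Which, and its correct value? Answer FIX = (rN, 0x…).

[0] flags=1001 → (cmp)
[1] flags=1001 NE?T → r1=0xfe
[2] flags=1001 GT?T → r0=0xed
[3] flags=1001 CS?F → skip
[4] flags=1010 → (cmp)
[5] flags=1010 NE?T → r0=0xb3
[6] flags=1010 EQ?F → skip
[7] flags=1010 MI?T → r1=0x8f
[8] flags=0010 → (cmp)
[9] flags=0010 LT?F → skip
[10] flags=0010 HI?T → r2=0xcf

FIX = (r0, 0xb3)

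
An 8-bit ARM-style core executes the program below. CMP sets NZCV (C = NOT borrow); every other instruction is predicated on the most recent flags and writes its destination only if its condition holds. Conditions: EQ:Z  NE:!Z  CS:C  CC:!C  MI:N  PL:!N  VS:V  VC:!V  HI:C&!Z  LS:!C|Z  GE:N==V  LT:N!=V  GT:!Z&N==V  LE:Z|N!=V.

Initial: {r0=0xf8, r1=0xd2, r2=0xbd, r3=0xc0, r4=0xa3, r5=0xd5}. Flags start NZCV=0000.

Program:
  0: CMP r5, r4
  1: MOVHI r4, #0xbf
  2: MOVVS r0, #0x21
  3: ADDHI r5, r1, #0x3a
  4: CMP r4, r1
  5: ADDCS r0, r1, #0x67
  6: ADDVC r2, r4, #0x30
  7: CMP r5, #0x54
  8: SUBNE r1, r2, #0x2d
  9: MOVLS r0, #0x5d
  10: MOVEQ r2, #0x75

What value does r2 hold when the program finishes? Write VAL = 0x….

[0] flags=0010 → (cmp)
[1] flags=0010 HI?T → r4=0xbf
[2] flags=0010 VS?F → skip
[3] flags=0010 HI?T → r5=0x0c
[4] flags=1000 → (cmp)
[5] flags=1000 CS?F → skip
[6] flags=1000 VC?T → r2=0xef
[7] flags=1000 → (cmp)
[8] flags=1000 NE?T → r1=0xc2
[9] flags=1000 LS?T → r0=0x5d
[10] flags=1000 EQ?F → skip

VAL = 0xef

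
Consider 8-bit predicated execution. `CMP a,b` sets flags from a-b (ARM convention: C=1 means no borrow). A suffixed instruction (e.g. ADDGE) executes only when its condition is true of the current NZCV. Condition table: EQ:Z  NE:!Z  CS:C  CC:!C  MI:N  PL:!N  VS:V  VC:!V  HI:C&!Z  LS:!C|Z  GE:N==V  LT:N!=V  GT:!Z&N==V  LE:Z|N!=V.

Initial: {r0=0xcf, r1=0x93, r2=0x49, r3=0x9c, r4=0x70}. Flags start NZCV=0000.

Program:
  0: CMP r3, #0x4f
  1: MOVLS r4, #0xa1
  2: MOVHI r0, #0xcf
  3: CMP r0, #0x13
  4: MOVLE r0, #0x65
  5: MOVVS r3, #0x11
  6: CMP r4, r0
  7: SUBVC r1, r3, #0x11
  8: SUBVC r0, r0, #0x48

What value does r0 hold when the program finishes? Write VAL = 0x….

VAL = 0x1d

0: ✓ CMP  NZCV=0011
1: · MOVLS
2: ✓ MOVHI  r0←0xcf
3: ✓ CMP  NZCV=1010
4: ✓ MOVLE  r0←0x65
5: · MOVVS
6: ✓ CMP  NZCV=0010
7: ✓ SUBVC  r1←0x8b
8: ✓ SUBVC  r0←0x1d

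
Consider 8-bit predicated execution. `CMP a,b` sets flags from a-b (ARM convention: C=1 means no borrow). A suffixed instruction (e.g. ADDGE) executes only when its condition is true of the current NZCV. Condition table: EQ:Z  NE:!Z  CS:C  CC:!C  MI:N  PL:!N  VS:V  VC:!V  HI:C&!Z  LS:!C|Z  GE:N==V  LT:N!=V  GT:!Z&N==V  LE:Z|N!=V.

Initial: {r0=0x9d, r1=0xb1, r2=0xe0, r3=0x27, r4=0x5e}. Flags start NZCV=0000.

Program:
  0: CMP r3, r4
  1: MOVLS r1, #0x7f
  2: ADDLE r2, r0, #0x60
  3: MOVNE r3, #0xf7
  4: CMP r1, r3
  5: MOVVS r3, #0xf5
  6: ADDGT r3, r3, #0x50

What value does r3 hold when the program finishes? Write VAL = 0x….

VAL = 0x45

[0] flags=1000 → (cmp)
[1] flags=1000 LS?T → r1=0x7f
[2] flags=1000 LE?T → r2=0xfd
[3] flags=1000 NE?T → r3=0xf7
[4] flags=1001 → (cmp)
[5] flags=1001 VS?T → r3=0xf5
[6] flags=1001 GT?T → r3=0x45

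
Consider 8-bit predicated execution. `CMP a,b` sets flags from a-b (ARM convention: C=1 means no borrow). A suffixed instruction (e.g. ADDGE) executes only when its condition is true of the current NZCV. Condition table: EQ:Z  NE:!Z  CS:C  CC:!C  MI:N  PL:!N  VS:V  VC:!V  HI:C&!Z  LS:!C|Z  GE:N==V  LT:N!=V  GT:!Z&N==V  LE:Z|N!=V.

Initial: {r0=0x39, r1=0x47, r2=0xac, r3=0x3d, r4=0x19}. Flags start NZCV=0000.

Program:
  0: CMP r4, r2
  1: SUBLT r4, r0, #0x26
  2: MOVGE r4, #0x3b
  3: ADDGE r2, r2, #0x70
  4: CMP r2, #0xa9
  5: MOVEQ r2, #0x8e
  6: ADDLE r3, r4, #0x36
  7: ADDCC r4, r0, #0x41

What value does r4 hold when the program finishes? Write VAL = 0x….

VAL = 0x7a

[0] flags=0000 → (cmp)
[1] flags=0000 LT?F → skip
[2] flags=0000 GE?T → r4=0x3b
[3] flags=0000 GE?T → r2=0x1c
[4] flags=0000 → (cmp)
[5] flags=0000 EQ?F → skip
[6] flags=0000 LE?F → skip
[7] flags=0000 CC?T → r4=0x7a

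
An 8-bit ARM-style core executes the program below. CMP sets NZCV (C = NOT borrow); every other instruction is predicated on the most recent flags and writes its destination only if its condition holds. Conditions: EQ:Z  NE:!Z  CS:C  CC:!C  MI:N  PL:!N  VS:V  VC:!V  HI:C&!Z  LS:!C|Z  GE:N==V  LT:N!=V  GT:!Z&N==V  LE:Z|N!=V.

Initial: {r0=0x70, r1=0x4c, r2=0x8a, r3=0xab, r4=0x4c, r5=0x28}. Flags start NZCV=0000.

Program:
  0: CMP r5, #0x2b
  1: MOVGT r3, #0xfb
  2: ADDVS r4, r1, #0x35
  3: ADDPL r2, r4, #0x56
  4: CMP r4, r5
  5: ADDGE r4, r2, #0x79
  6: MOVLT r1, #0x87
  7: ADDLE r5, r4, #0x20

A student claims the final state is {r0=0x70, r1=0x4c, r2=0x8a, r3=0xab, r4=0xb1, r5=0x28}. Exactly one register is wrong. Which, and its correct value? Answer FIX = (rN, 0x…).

FIX = (r4, 0x03)

[0] flags=1000 → (cmp)
[1] flags=1000 GT?F → skip
[2] flags=1000 VS?F → skip
[3] flags=1000 PL?F → skip
[4] flags=0010 → (cmp)
[5] flags=0010 GE?T → r4=0x03
[6] flags=0010 LT?F → skip
[7] flags=0010 LE?F → skip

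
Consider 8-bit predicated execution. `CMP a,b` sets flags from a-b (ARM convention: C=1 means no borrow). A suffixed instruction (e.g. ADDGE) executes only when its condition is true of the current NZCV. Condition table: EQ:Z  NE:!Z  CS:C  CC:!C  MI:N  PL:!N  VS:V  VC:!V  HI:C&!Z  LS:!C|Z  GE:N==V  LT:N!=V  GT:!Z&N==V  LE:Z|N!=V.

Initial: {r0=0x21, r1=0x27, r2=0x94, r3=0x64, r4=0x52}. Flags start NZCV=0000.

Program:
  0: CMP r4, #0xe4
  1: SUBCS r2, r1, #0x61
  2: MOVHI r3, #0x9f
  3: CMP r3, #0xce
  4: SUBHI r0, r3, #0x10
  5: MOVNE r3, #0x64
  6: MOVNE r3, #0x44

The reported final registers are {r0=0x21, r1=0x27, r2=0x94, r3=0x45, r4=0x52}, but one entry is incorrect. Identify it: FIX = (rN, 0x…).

FIX = (r3, 0x44)

0: ✓ CMP  NZCV=0000
1: · SUBCS
2: · MOVHI
3: ✓ CMP  NZCV=1001
4: · SUBHI
5: ✓ MOVNE  r3←0x64
6: ✓ MOVNE  r3←0x44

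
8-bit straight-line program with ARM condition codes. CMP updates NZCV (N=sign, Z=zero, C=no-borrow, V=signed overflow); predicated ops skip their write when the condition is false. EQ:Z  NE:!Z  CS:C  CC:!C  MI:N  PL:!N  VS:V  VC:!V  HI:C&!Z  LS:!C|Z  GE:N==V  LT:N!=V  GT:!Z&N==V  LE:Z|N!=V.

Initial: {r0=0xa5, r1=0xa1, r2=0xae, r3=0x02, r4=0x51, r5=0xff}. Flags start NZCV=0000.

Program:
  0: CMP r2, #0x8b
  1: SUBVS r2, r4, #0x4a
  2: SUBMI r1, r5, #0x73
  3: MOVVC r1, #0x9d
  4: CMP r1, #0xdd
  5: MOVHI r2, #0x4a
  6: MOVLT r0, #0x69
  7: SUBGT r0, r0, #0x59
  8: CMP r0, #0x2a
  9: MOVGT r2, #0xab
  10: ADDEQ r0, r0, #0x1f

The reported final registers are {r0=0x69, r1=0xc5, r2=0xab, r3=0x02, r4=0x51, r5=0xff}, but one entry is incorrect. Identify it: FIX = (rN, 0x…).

FIX = (r1, 0x9d)

[0] flags=0010 → (cmp)
[1] flags=0010 VS?F → skip
[2] flags=0010 MI?F → skip
[3] flags=0010 VC?T → r1=0x9d
[4] flags=1000 → (cmp)
[5] flags=1000 HI?F → skip
[6] flags=1000 LT?T → r0=0x69
[7] flags=1000 GT?F → skip
[8] flags=0010 → (cmp)
[9] flags=0010 GT?T → r2=0xab
[10] flags=0010 EQ?F → skip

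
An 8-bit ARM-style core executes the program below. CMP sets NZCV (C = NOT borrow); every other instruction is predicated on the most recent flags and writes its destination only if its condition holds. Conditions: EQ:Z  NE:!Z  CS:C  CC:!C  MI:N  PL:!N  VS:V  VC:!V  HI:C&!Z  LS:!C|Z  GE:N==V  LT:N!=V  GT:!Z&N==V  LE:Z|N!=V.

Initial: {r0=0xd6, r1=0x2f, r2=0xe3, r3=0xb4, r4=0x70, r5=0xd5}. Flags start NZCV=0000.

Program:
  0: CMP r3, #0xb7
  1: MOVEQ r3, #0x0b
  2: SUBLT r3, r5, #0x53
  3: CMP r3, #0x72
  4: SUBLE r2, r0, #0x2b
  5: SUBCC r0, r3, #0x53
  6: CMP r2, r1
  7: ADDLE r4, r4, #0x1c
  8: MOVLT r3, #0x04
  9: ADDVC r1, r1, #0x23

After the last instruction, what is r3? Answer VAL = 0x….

[0] flags=1000 → (cmp)
[1] flags=1000 EQ?F → skip
[2] flags=1000 LT?T → r3=0x82
[3] flags=0011 → (cmp)
[4] flags=0011 LE?T → r2=0xab
[5] flags=0011 CC?F → skip
[6] flags=0011 → (cmp)
[7] flags=0011 LE?T → r4=0x8c
[8] flags=0011 LT?T → r3=0x04
[9] flags=0011 VC?F → skip

VAL = 0x04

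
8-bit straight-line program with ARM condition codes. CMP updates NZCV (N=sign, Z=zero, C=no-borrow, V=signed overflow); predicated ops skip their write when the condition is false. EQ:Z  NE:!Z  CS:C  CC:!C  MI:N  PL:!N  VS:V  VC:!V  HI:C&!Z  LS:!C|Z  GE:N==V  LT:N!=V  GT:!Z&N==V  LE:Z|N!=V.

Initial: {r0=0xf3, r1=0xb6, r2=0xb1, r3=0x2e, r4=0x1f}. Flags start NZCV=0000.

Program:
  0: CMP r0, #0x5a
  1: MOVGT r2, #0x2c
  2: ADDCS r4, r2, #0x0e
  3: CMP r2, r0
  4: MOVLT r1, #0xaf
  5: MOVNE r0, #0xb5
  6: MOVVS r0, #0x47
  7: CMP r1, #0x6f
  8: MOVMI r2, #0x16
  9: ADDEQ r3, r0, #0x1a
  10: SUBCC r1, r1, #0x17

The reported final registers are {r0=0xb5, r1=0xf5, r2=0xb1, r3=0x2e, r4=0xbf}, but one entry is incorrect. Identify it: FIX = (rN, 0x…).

0: ✓ CMP  NZCV=1010
1: · MOVGT
2: ✓ ADDCS  r4←0xbf
3: ✓ CMP  NZCV=1000
4: ✓ MOVLT  r1←0xaf
5: ✓ MOVNE  r0←0xb5
6: · MOVVS
7: ✓ CMP  NZCV=0011
8: · MOVMI
9: · ADDEQ
10: · SUBCC

FIX = (r1, 0xaf)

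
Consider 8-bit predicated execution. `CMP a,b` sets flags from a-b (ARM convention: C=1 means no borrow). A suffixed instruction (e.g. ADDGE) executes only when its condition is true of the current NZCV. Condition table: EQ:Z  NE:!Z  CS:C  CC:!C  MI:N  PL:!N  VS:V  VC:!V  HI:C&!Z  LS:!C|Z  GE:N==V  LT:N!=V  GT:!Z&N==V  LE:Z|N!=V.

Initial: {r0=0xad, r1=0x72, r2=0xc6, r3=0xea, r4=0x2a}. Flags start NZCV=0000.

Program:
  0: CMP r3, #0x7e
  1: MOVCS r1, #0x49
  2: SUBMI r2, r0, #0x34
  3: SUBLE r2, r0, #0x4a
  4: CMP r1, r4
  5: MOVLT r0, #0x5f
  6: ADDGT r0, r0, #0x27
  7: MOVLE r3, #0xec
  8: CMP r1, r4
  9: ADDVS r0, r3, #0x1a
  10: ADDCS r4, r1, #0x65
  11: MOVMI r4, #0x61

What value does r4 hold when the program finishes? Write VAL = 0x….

0: ✓ CMP  NZCV=0011
1: ✓ MOVCS  r1←0x49
2: · SUBMI
3: ✓ SUBLE  r2←0x63
4: ✓ CMP  NZCV=0010
5: · MOVLT
6: ✓ ADDGT  r0←0xd4
7: · MOVLE
8: ✓ CMP  NZCV=0010
9: · ADDVS
10: ✓ ADDCS  r4←0xae
11: · MOVMI

VAL = 0xae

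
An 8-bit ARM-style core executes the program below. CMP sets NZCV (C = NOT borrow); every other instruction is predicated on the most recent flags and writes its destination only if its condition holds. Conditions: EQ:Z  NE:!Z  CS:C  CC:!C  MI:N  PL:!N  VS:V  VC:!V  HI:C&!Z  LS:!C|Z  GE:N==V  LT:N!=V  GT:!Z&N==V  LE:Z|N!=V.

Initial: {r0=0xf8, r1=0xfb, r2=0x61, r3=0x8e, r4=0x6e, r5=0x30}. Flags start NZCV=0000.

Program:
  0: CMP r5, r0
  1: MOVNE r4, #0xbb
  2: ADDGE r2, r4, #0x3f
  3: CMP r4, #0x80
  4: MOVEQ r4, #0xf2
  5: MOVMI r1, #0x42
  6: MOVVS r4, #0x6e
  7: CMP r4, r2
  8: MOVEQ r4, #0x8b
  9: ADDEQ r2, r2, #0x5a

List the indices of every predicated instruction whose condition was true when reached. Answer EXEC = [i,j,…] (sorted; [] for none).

0: ✓ CMP  NZCV=0000
1: ✓ MOVNE  r4←0xbb
2: ✓ ADDGE  r2←0xfa
3: ✓ CMP  NZCV=0010
4: · MOVEQ
5: · MOVMI
6: · MOVVS
7: ✓ CMP  NZCV=1000
8: · MOVEQ
9: · ADDEQ

EXEC = [1,2]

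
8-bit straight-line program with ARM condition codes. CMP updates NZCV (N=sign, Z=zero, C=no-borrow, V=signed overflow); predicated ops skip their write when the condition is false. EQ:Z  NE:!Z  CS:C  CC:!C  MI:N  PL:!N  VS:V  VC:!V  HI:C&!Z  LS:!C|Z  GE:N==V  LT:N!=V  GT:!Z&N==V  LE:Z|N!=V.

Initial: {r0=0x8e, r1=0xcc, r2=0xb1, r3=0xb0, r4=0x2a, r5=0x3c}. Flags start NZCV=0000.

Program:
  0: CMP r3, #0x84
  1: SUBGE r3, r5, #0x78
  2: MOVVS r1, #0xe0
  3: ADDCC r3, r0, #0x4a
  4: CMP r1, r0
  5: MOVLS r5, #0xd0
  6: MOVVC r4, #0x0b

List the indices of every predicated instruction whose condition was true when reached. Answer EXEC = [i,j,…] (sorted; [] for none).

EXEC = [1,6]

[0] flags=0010 → (cmp)
[1] flags=0010 GE?T → r3=0xc4
[2] flags=0010 VS?F → skip
[3] flags=0010 CC?F → skip
[4] flags=0010 → (cmp)
[5] flags=0010 LS?F → skip
[6] flags=0010 VC?T → r4=0x0b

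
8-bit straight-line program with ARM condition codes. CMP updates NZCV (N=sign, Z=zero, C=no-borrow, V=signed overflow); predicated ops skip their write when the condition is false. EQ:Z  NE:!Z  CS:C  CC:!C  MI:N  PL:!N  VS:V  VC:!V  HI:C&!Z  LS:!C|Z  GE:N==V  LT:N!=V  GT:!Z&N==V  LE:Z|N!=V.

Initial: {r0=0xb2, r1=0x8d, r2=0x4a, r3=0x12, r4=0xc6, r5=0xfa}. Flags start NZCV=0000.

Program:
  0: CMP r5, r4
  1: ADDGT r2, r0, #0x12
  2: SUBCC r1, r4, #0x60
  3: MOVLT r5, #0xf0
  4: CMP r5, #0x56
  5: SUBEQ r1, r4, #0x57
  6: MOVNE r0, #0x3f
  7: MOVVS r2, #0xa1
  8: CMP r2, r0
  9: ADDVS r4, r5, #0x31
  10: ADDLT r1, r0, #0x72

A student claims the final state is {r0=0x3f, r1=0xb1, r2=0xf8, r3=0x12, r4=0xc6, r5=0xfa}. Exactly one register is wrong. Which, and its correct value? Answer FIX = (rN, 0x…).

FIX = (r2, 0xc4)

0: ✓ CMP  NZCV=0010
1: ✓ ADDGT  r2←0xc4
2: · SUBCC
3: · MOVLT
4: ✓ CMP  NZCV=1010
5: · SUBEQ
6: ✓ MOVNE  r0←0x3f
7: · MOVVS
8: ✓ CMP  NZCV=1010
9: · ADDVS
10: ✓ ADDLT  r1←0xb1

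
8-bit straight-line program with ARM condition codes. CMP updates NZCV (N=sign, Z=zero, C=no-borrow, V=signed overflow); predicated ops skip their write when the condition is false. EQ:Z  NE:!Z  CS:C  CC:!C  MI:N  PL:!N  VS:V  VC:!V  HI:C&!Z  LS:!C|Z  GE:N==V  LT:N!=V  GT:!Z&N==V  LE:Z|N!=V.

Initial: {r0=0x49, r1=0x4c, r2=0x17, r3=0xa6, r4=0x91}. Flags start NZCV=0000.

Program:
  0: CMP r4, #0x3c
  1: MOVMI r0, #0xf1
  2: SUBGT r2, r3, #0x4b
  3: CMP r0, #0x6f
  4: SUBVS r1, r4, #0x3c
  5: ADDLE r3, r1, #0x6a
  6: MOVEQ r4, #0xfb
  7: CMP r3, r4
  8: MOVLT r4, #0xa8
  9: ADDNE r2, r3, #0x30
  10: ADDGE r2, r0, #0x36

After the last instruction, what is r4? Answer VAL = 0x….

0: ✓ CMP  NZCV=0011
1: · MOVMI
2: · SUBGT
3: ✓ CMP  NZCV=1000
4: · SUBVS
5: ✓ ADDLE  r3←0xb6
6: · MOVEQ
7: ✓ CMP  NZCV=0010
8: · MOVLT
9: ✓ ADDNE  r2←0xe6
10: ✓ ADDGE  r2←0x7f

VAL = 0x91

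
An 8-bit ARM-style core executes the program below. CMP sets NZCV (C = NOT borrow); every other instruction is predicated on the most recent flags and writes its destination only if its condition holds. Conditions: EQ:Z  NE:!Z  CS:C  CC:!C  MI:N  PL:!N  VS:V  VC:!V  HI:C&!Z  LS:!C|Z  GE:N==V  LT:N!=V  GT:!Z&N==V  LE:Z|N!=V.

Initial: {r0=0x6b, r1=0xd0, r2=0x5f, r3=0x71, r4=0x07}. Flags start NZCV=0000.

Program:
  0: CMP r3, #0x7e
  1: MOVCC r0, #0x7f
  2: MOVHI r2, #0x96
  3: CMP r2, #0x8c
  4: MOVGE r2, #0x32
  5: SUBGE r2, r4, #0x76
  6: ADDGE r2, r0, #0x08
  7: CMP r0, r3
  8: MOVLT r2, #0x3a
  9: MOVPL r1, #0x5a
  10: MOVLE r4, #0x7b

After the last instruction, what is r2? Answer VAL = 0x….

0: ✓ CMP  NZCV=1000
1: ✓ MOVCC  r0←0x7f
2: · MOVHI
3: ✓ CMP  NZCV=1001
4: ✓ MOVGE  r2←0x32
5: ✓ SUBGE  r2←0x91
6: ✓ ADDGE  r2←0x87
7: ✓ CMP  NZCV=0010
8: · MOVLT
9: ✓ MOVPL  r1←0x5a
10: · MOVLE

VAL = 0x87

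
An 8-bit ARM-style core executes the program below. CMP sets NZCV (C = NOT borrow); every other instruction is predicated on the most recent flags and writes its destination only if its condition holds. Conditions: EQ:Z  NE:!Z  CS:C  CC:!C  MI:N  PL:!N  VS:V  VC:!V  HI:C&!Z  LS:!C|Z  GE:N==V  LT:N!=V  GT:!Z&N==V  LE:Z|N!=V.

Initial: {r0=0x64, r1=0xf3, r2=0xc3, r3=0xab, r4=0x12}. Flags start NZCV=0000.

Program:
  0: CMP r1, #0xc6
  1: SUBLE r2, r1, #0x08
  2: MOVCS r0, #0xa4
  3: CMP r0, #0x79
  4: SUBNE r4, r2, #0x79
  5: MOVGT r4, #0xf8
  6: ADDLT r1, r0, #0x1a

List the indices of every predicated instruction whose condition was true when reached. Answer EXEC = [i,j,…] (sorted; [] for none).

[0] flags=0010 → (cmp)
[1] flags=0010 LE?F → skip
[2] flags=0010 CS?T → r0=0xa4
[3] flags=0011 → (cmp)
[4] flags=0011 NE?T → r4=0x4a
[5] flags=0011 GT?F → skip
[6] flags=0011 LT?T → r1=0xbe

EXEC = [2,4,6]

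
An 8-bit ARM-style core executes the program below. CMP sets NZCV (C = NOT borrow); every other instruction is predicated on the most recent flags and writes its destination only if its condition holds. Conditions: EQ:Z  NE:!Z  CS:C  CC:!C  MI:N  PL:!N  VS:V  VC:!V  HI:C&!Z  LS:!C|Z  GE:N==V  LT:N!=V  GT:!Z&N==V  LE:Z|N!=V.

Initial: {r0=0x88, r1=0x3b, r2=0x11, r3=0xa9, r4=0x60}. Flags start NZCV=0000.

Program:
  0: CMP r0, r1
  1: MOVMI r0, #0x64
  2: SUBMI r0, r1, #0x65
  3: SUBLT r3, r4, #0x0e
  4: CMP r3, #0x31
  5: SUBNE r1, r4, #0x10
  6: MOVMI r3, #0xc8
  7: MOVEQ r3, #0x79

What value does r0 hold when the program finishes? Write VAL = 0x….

0: ✓ CMP  NZCV=0011
1: · MOVMI
2: · SUBMI
3: ✓ SUBLT  r3←0x52
4: ✓ CMP  NZCV=0010
5: ✓ SUBNE  r1←0x50
6: · MOVMI
7: · MOVEQ

VAL = 0x88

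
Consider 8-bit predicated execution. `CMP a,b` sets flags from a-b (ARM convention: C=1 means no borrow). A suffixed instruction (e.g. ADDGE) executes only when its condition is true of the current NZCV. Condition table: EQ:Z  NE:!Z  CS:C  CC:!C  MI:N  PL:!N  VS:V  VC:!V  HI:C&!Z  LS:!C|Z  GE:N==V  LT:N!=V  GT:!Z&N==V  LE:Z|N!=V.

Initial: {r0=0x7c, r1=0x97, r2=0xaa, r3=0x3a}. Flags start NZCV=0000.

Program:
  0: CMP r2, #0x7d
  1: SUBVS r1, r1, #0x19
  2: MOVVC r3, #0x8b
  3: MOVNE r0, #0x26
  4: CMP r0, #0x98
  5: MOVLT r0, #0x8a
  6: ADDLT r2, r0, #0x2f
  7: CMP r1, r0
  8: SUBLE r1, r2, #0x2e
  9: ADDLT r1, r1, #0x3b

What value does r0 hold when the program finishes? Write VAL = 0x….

VAL = 0x26

0: ✓ CMP  NZCV=0011
1: ✓ SUBVS  r1←0x7e
2: · MOVVC
3: ✓ MOVNE  r0←0x26
4: ✓ CMP  NZCV=1001
5: · MOVLT
6: · ADDLT
7: ✓ CMP  NZCV=0010
8: · SUBLE
9: · ADDLT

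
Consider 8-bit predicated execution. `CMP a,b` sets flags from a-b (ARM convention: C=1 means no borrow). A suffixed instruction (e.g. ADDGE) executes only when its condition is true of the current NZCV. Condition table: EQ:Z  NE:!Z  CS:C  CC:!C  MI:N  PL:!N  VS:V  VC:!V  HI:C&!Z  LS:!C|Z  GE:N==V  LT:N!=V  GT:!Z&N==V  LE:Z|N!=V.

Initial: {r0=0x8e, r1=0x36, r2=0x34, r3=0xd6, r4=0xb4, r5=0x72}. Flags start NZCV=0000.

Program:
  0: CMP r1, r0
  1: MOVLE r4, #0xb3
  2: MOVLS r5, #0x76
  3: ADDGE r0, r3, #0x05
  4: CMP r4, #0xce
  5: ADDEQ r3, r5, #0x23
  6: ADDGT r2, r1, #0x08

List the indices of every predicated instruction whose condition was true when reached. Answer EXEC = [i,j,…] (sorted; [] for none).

EXEC = [2,3]

0: ✓ CMP  NZCV=1001
1: · MOVLE
2: ✓ MOVLS  r5←0x76
3: ✓ ADDGE  r0←0xdb
4: ✓ CMP  NZCV=1000
5: · ADDEQ
6: · ADDGT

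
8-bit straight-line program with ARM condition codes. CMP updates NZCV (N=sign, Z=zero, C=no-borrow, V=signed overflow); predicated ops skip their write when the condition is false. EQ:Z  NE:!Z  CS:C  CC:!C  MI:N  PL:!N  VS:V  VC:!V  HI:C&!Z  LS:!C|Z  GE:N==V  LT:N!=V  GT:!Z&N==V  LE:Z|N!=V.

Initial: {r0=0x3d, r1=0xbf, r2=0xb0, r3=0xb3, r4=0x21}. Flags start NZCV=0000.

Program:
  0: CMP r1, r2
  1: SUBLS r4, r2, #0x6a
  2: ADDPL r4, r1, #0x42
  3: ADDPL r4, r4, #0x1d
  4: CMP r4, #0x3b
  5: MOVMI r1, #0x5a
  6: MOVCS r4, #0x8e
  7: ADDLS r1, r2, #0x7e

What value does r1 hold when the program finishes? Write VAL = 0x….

VAL = 0x2e

0: ✓ CMP  NZCV=0010
1: · SUBLS
2: ✓ ADDPL  r4←0x01
3: ✓ ADDPL  r4←0x1e
4: ✓ CMP  NZCV=1000
5: ✓ MOVMI  r1←0x5a
6: · MOVCS
7: ✓ ADDLS  r1←0x2e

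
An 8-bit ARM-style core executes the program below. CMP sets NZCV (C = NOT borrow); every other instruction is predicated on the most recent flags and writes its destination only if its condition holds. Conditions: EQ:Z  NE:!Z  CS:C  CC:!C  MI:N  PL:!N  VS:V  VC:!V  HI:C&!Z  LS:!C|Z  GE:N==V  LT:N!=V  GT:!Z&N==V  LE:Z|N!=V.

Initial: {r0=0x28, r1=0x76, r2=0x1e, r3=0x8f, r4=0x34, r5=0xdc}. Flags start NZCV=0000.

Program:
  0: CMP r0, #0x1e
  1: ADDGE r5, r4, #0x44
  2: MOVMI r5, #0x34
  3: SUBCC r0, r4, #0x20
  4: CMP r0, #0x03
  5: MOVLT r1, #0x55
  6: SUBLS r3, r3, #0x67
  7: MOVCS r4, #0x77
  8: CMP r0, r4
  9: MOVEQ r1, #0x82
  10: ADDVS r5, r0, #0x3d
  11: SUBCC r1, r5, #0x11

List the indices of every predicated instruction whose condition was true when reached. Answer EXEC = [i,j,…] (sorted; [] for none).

EXEC = [1,7,11]

0: ✓ CMP  NZCV=0010
1: ✓ ADDGE  r5←0x78
2: · MOVMI
3: · SUBCC
4: ✓ CMP  NZCV=0010
5: · MOVLT
6: · SUBLS
7: ✓ MOVCS  r4←0x77
8: ✓ CMP  NZCV=1000
9: · MOVEQ
10: · ADDVS
11: ✓ SUBCC  r1←0x67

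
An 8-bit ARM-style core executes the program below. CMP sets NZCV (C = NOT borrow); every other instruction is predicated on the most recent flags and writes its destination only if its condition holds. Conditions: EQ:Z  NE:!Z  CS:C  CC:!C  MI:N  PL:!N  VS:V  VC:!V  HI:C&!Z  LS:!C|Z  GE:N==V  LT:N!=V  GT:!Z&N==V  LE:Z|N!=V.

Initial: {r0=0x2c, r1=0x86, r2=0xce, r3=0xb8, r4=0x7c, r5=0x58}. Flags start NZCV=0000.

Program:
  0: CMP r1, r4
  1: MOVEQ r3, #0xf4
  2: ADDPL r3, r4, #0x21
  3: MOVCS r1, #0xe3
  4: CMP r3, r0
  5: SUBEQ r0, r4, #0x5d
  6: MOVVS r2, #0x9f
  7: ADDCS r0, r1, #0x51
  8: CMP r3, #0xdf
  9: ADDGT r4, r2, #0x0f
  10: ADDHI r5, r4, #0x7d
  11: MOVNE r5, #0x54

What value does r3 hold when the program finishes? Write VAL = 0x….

[0] flags=0011 → (cmp)
[1] flags=0011 EQ?F → skip
[2] flags=0011 PL?T → r3=0x9d
[3] flags=0011 CS?T → r1=0xe3
[4] flags=0011 → (cmp)
[5] flags=0011 EQ?F → skip
[6] flags=0011 VS?T → r2=0x9f
[7] flags=0011 CS?T → r0=0x34
[8] flags=1000 → (cmp)
[9] flags=1000 GT?F → skip
[10] flags=1000 HI?F → skip
[11] flags=1000 NE?T → r5=0x54

VAL = 0x9d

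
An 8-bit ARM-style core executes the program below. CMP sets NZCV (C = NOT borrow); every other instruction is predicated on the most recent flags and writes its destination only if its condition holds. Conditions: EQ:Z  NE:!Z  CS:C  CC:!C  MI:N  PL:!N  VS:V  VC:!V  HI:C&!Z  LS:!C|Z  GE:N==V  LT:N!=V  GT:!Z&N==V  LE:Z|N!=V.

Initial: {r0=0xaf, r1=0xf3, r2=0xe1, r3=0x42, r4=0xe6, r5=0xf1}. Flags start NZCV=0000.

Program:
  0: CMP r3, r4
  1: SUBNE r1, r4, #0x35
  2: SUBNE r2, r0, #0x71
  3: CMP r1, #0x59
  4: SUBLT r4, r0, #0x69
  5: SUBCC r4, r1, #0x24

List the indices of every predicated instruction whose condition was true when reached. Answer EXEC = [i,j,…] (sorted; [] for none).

EXEC = [1,2,4]

[0] flags=0000 → (cmp)
[1] flags=0000 NE?T → r1=0xb1
[2] flags=0000 NE?T → r2=0x3e
[3] flags=0011 → (cmp)
[4] flags=0011 LT?T → r4=0x46
[5] flags=0011 CC?F → skip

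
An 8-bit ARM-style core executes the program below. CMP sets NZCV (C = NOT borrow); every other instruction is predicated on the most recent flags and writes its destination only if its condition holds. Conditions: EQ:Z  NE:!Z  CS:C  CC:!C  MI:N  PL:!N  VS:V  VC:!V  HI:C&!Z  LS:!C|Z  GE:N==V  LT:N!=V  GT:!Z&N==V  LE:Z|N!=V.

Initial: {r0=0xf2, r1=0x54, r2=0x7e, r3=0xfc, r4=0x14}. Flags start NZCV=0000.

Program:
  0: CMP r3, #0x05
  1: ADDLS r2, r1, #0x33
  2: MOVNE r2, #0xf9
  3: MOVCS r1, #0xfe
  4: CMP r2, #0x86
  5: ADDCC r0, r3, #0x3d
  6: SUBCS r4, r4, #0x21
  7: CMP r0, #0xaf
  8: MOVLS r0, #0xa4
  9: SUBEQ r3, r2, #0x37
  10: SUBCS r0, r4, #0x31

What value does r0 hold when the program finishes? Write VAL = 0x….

VAL = 0xc2

[0] flags=1010 → (cmp)
[1] flags=1010 LS?F → skip
[2] flags=1010 NE?T → r2=0xf9
[3] flags=1010 CS?T → r1=0xfe
[4] flags=0010 → (cmp)
[5] flags=0010 CC?F → skip
[6] flags=0010 CS?T → r4=0xf3
[7] flags=0010 → (cmp)
[8] flags=0010 LS?F → skip
[9] flags=0010 EQ?F → skip
[10] flags=0010 CS?T → r0=0xc2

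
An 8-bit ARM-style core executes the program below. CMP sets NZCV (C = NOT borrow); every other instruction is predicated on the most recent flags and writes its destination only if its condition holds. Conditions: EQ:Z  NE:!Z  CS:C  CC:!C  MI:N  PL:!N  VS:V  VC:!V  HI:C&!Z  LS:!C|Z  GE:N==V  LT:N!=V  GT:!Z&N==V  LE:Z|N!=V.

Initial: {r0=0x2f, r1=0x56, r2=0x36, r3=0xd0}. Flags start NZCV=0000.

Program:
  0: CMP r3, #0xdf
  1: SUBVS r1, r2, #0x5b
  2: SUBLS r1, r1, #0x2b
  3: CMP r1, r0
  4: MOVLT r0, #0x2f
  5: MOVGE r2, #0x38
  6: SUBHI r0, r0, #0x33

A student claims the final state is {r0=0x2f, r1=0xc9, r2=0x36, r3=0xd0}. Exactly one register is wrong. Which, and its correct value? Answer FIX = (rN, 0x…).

0: ✓ CMP  NZCV=1000
1: · SUBVS
2: ✓ SUBLS  r1←0x2b
3: ✓ CMP  NZCV=1000
4: ✓ MOVLT  r0←0x2f
5: · MOVGE
6: · SUBHI

FIX = (r1, 0x2b)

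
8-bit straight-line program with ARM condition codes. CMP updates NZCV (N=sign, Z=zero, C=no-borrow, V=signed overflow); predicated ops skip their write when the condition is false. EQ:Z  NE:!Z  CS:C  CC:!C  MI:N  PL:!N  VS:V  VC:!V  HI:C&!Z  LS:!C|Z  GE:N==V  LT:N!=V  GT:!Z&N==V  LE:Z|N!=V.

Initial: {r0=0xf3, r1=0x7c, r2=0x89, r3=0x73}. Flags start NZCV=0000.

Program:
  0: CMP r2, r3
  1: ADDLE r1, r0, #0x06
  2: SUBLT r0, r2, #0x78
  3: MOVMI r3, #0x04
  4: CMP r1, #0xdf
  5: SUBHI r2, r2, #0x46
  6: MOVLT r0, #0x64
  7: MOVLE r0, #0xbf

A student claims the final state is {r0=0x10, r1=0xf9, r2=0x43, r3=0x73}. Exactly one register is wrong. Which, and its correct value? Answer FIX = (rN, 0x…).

[0] flags=0011 → (cmp)
[1] flags=0011 LE?T → r1=0xf9
[2] flags=0011 LT?T → r0=0x11
[3] flags=0011 MI?F → skip
[4] flags=0010 → (cmp)
[5] flags=0010 HI?T → r2=0x43
[6] flags=0010 LT?F → skip
[7] flags=0010 LE?F → skip

FIX = (r0, 0x11)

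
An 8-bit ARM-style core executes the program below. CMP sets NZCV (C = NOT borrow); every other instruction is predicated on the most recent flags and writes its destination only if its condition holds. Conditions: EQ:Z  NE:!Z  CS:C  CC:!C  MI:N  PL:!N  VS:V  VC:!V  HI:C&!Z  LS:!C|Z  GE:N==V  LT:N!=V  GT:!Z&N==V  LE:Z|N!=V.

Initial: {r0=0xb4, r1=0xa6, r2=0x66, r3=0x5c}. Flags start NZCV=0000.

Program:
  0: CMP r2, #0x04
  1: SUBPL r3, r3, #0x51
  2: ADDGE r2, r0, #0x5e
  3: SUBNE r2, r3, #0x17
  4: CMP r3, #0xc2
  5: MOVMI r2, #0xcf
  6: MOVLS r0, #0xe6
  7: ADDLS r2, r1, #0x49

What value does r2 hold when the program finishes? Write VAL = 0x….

[0] flags=0010 → (cmp)
[1] flags=0010 PL?T → r3=0x0b
[2] flags=0010 GE?T → r2=0x12
[3] flags=0010 NE?T → r2=0xf4
[4] flags=0000 → (cmp)
[5] flags=0000 MI?F → skip
[6] flags=0000 LS?T → r0=0xe6
[7] flags=0000 LS?T → r2=0xef

VAL = 0xef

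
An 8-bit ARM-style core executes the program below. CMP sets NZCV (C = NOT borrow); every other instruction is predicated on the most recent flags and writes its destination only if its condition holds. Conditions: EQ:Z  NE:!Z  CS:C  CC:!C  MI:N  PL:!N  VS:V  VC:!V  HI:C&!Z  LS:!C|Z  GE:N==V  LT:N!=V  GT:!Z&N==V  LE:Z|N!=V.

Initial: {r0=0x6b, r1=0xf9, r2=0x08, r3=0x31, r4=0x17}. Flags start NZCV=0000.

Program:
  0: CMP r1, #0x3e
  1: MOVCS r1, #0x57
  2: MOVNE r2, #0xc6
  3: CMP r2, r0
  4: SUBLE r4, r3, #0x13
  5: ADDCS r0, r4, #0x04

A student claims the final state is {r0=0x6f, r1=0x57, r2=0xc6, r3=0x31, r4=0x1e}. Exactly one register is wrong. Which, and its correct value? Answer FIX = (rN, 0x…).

FIX = (r0, 0x22)

0: ✓ CMP  NZCV=1010
1: ✓ MOVCS  r1←0x57
2: ✓ MOVNE  r2←0xc6
3: ✓ CMP  NZCV=0011
4: ✓ SUBLE  r4←0x1e
5: ✓ ADDCS  r0←0x22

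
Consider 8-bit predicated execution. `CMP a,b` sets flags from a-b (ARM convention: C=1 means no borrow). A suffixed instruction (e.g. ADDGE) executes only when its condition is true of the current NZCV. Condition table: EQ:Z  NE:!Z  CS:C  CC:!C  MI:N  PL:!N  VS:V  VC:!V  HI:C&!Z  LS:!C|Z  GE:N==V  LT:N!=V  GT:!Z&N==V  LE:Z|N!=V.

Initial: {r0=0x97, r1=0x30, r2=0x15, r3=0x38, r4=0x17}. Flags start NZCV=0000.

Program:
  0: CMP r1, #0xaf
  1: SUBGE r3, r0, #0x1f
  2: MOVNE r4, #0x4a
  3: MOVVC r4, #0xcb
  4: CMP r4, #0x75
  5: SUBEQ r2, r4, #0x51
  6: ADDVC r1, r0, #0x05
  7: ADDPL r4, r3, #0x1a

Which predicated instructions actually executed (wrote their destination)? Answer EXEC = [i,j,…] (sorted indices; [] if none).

EXEC = [1,2,6]

0: ✓ CMP  NZCV=1001
1: ✓ SUBGE  r3←0x78
2: ✓ MOVNE  r4←0x4a
3: · MOVVC
4: ✓ CMP  NZCV=1000
5: · SUBEQ
6: ✓ ADDVC  r1←0x9c
7: · ADDPL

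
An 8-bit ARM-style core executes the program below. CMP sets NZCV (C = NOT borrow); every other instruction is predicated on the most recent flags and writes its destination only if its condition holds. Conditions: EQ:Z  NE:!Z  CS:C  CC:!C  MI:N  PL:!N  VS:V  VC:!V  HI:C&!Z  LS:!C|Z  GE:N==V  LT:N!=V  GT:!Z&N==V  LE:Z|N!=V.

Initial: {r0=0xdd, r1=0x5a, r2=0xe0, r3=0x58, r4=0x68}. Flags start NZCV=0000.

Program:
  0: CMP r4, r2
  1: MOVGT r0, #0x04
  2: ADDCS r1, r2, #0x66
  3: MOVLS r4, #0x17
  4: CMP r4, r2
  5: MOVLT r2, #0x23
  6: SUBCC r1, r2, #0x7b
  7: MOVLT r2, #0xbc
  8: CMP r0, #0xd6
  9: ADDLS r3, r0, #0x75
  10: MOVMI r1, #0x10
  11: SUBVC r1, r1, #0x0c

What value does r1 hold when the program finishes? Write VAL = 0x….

[0] flags=1001 → (cmp)
[1] flags=1001 GT?T → r0=0x04
[2] flags=1001 CS?F → skip
[3] flags=1001 LS?T → r4=0x17
[4] flags=0000 → (cmp)
[5] flags=0000 LT?F → skip
[6] flags=0000 CC?T → r1=0x65
[7] flags=0000 LT?F → skip
[8] flags=0000 → (cmp)
[9] flags=0000 LS?T → r3=0x79
[10] flags=0000 MI?F → skip
[11] flags=0000 VC?T → r1=0x59

VAL = 0x59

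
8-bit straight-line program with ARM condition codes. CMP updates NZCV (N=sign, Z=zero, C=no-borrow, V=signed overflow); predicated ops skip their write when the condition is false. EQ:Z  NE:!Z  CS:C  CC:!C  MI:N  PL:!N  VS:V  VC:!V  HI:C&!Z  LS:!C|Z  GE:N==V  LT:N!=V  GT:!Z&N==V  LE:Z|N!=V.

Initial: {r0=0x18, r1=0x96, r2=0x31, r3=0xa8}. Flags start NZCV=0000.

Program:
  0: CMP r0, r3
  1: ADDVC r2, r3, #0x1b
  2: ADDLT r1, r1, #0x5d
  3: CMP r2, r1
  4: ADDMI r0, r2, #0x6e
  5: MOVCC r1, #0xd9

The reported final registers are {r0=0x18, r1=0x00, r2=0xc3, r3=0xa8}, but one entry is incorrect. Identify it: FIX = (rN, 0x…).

FIX = (r1, 0x96)

0: ✓ CMP  NZCV=0000
1: ✓ ADDVC  r2←0xc3
2: · ADDLT
3: ✓ CMP  NZCV=0010
4: · ADDMI
5: · MOVCC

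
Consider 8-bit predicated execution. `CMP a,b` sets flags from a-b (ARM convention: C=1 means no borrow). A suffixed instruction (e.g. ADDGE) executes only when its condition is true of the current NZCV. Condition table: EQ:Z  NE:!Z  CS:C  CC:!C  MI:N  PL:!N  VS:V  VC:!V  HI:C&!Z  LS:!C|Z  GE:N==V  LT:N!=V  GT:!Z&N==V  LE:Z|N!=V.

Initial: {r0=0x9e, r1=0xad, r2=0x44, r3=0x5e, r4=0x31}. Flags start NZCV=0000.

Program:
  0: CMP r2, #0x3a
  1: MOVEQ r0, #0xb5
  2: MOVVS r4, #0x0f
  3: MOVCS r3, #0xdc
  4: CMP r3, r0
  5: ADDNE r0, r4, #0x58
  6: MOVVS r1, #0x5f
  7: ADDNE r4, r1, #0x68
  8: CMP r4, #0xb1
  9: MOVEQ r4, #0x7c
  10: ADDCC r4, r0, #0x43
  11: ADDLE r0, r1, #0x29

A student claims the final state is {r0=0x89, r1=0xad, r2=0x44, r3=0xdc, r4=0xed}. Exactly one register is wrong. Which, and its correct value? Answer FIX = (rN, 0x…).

[0] flags=0010 → (cmp)
[1] flags=0010 EQ?F → skip
[2] flags=0010 VS?F → skip
[3] flags=0010 CS?T → r3=0xdc
[4] flags=0010 → (cmp)
[5] flags=0010 NE?T → r0=0x89
[6] flags=0010 VS?F → skip
[7] flags=0010 NE?T → r4=0x15
[8] flags=0000 → (cmp)
[9] flags=0000 EQ?F → skip
[10] flags=0000 CC?T → r4=0xcc
[11] flags=0000 LE?F → skip

FIX = (r4, 0xcc)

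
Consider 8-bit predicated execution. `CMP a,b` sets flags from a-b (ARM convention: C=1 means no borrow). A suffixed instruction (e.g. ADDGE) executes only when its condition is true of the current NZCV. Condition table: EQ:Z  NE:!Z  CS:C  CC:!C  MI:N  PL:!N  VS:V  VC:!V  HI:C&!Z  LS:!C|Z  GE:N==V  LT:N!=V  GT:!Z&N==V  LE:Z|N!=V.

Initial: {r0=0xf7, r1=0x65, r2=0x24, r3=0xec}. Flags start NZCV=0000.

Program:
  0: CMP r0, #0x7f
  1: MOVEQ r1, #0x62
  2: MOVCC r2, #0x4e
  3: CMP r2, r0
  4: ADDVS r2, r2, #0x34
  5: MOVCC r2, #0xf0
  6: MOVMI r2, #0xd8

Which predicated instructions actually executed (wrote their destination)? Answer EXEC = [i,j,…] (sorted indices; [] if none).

EXEC = [5]

0: ✓ CMP  NZCV=0011
1: · MOVEQ
2: · MOVCC
3: ✓ CMP  NZCV=0000
4: · ADDVS
5: ✓ MOVCC  r2←0xf0
6: · MOVMI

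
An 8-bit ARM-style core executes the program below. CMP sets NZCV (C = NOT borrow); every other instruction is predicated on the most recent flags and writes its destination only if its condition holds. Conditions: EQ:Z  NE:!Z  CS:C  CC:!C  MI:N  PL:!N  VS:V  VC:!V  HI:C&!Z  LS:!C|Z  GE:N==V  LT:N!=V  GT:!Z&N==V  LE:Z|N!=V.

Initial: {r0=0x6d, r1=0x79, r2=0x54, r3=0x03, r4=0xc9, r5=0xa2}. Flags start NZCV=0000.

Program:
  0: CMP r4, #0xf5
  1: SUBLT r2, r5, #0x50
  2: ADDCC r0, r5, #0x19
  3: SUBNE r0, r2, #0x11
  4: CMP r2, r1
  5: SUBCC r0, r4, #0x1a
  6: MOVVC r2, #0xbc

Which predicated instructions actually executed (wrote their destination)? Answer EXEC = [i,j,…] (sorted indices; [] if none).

[0] flags=1000 → (cmp)
[1] flags=1000 LT?T → r2=0x52
[2] flags=1000 CC?T → r0=0xbb
[3] flags=1000 NE?T → r0=0x41
[4] flags=1000 → (cmp)
[5] flags=1000 CC?T → r0=0xaf
[6] flags=1000 VC?T → r2=0xbc

EXEC = [1,2,3,5,6]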